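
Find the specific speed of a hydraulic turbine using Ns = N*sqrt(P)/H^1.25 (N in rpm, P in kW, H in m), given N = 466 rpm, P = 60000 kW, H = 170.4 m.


Ns = 466 * 60000^0.5 / 170.4^1.25 = 185.4063


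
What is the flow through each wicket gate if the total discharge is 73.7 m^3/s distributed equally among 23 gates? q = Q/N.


q = 73.7 / 23 = 3.2043 m^3/s


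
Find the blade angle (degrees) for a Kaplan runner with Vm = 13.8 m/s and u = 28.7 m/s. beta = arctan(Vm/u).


beta = arctan(13.8 / 28.7) = 25.6799 degrees


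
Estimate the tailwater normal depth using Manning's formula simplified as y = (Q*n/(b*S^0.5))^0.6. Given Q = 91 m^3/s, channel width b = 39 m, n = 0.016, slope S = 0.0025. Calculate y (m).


y = (91 * 0.016 / (39 * 0.0025^0.5))^0.6 = 0.8392 m


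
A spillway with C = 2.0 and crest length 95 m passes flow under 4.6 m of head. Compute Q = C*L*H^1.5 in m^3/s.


Q = 2.0 * 95 * 4.6^1.5 = 1874.5212 m^3/s


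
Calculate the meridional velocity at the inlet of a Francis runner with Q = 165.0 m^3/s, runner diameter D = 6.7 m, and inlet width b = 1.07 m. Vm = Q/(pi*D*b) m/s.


Vm = 165.0 / (pi * 6.7 * 1.07) = 7.3261 m/s


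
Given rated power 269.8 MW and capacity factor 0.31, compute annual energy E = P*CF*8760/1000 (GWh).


E = 269.8 * 0.31 * 8760 / 1000 = 732.6689 GWh


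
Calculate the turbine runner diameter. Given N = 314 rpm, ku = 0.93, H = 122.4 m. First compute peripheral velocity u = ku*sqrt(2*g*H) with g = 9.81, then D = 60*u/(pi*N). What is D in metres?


u = 0.93 * sqrt(2*9.81*122.4) = 45.5746 m/s
D = 60 * 45.5746 / (pi * 314) = 2.7720 m


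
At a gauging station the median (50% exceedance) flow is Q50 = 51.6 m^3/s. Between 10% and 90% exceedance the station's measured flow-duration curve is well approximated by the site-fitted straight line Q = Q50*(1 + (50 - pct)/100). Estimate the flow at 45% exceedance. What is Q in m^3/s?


Q = 51.6 * (1 + (50 - 45)/100) = 54.1800 m^3/s


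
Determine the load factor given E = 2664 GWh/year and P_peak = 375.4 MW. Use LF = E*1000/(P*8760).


LF = 2664 * 1000 / (375.4 * 8760) = 0.8101


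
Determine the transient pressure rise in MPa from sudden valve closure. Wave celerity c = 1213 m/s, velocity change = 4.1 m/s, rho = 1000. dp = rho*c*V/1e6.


dp = 1000 * 1213 * 4.1 / 1e6 = 4.9733 MPa


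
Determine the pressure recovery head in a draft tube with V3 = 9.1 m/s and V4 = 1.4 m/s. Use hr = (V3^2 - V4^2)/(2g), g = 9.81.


hr = (9.1^2 - 1.4^2) / (2*9.81) = 4.1208 m


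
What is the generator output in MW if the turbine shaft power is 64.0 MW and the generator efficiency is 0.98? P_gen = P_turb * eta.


P_gen = 64.0 * 0.98 = 62.7200 MW


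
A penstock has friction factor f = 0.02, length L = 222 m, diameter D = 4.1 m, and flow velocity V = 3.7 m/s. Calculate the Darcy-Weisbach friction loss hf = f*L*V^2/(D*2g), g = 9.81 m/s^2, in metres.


hf = 0.02 * 222 * 3.7^2 / (4.1 * 2 * 9.81) = 0.7556 m


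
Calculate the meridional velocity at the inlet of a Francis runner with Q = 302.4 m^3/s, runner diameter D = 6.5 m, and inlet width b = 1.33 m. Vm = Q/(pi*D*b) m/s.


Vm = 302.4 / (pi * 6.5 * 1.33) = 11.1344 m/s


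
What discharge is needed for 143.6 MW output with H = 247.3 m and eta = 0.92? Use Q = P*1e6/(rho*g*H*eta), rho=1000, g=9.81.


Q = 143.6 * 1e6 / (1000 * 9.81 * 247.3 * 0.92) = 64.3389 m^3/s


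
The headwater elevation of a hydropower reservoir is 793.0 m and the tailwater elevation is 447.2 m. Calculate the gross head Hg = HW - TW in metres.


Hg = 793.0 - 447.2 = 345.8000 m


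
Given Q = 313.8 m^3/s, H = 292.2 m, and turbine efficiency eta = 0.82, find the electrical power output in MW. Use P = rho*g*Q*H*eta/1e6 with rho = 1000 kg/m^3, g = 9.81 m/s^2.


P = 1000 * 9.81 * 313.8 * 292.2 * 0.82 / 1e6 = 737.5917 MW


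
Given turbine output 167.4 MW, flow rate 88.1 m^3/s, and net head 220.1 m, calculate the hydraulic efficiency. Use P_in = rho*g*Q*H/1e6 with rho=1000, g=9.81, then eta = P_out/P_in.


P_in = 1000 * 9.81 * 88.1 * 220.1 / 1e6 = 190.2238 MW
eta = 167.4 / 190.2238 = 0.8800


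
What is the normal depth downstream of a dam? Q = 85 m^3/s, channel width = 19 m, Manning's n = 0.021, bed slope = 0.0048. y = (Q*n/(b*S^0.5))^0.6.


y = (85 * 0.021 / (19 * 0.0048^0.5))^0.6 = 1.2005 m


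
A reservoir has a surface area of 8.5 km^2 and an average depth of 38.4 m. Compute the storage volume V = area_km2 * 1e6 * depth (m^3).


V = 8.5 * 1e6 * 38.4 = 3.2640e+08 m^3


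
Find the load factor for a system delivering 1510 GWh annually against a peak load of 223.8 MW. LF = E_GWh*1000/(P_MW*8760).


LF = 1510 * 1000 / (223.8 * 8760) = 0.7702


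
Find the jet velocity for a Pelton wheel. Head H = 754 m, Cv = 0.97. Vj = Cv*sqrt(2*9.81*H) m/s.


Vj = 0.97 * sqrt(2*9.81*754) = 117.9796 m/s


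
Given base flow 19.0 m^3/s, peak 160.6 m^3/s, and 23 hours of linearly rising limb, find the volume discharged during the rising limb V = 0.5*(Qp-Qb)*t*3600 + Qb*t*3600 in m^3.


V = 0.5*(160.6 - 19.0)*23*3600 + 19.0*23*3600 = 7.4354e+06 m^3


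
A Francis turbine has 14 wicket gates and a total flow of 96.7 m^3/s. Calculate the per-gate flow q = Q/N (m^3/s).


q = 96.7 / 14 = 6.9071 m^3/s


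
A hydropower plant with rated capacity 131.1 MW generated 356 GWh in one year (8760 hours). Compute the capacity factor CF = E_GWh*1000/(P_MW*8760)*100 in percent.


CF = 356 * 1000 / (131.1 * 8760) * 100 = 30.9987 %


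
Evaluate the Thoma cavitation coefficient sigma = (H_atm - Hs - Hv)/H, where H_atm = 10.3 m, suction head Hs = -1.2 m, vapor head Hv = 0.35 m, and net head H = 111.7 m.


sigma = (10.3 - (-1.2) - 0.35) / 111.7 = 0.0998


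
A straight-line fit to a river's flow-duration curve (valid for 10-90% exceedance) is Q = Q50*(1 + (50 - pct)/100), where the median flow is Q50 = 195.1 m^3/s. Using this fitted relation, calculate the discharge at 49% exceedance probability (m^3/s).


Q = 195.1 * (1 + (50 - 49)/100) = 197.0510 m^3/s


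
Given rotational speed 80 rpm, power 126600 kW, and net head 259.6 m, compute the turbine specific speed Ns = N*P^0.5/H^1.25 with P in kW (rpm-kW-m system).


Ns = 80 * 126600^0.5 / 259.6^1.25 = 27.3166


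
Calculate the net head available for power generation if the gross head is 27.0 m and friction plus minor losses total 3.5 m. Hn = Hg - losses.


Hn = 27.0 - 3.5 = 23.5000 m


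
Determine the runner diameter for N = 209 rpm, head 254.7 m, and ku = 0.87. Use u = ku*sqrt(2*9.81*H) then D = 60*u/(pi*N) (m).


u = 0.87 * sqrt(2*9.81*254.7) = 61.5011 m/s
D = 60 * 61.5011 / (pi * 209) = 5.6200 m


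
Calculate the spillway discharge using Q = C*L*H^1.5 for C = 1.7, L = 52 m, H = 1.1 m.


Q = 1.7 * 52 * 1.1^1.5 = 101.9862 m^3/s


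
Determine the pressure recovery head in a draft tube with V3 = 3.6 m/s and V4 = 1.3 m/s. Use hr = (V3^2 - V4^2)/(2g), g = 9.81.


hr = (3.6^2 - 1.3^2) / (2*9.81) = 0.5744 m


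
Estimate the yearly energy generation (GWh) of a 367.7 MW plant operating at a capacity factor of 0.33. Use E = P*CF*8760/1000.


E = 367.7 * 0.33 * 8760 / 1000 = 1062.9472 GWh


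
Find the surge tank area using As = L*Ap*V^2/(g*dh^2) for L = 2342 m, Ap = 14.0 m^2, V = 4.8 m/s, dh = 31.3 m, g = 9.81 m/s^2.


As = 2342 * 14.0 * 4.8^2 / (9.81 * 31.3^2) = 78.6031 m^2


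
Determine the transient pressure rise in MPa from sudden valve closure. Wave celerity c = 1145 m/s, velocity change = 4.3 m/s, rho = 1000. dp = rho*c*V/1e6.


dp = 1000 * 1145 * 4.3 / 1e6 = 4.9235 MPa


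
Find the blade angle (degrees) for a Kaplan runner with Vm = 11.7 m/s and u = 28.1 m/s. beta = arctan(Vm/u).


beta = arctan(11.7 / 28.1) = 22.6054 degrees


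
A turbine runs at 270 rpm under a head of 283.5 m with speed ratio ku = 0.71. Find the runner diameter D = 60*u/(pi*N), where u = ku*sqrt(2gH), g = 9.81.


u = 0.71 * sqrt(2*9.81*283.5) = 52.9522 m/s
D = 60 * 52.9522 / (pi * 270) = 3.7456 m


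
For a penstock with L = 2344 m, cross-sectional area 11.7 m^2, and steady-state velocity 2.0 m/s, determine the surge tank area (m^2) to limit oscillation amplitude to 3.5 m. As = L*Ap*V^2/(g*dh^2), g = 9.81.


As = 2344 * 11.7 * 2.0^2 / (9.81 * 3.5^2) = 912.8478 m^2


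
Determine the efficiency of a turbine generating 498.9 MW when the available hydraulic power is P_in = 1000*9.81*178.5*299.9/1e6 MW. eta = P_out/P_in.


P_in = 1000 * 9.81 * 178.5 * 299.9 / 1e6 = 525.1504 MW
eta = 498.9 / 525.1504 = 0.9500


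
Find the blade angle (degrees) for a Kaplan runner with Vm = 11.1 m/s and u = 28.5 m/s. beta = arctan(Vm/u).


beta = arctan(11.1 / 28.5) = 21.2796 degrees


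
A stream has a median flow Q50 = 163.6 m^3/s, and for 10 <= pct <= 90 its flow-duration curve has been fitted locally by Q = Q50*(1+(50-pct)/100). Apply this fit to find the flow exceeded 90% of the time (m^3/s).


Q = 163.6 * (1 + (50 - 90)/100) = 98.1600 m^3/s


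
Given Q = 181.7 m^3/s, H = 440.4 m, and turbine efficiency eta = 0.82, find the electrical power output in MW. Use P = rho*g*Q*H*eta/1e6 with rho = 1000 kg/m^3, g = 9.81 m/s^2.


P = 1000 * 9.81 * 181.7 * 440.4 * 0.82 / 1e6 = 643.7024 MW


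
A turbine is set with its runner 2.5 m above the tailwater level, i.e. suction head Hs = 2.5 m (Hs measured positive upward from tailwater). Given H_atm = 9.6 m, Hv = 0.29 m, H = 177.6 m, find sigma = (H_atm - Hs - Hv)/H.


sigma = (9.6 - 2.5 - 0.29) / 177.6 = 0.0383


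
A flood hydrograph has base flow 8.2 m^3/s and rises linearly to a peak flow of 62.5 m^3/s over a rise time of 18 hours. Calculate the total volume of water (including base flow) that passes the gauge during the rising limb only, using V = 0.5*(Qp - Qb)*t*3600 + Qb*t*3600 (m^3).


V = 0.5*(62.5 - 8.2)*18*3600 + 8.2*18*3600 = 2.2907e+06 m^3


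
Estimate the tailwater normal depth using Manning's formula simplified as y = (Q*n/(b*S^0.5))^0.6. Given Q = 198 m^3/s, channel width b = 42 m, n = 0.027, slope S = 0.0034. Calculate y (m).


y = (198 * 0.027 / (42 * 0.0034^0.5))^0.6 = 1.5974 m


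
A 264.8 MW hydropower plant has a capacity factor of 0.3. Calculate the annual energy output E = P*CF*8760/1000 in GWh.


E = 264.8 * 0.3 * 8760 / 1000 = 695.8944 GWh


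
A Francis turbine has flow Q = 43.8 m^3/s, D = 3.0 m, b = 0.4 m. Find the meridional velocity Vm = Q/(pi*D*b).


Vm = 43.8 / (pi * 3.0 * 0.4) = 11.6183 m/s


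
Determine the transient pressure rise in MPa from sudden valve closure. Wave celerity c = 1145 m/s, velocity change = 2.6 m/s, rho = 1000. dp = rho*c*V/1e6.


dp = 1000 * 1145 * 2.6 / 1e6 = 2.9770 MPa


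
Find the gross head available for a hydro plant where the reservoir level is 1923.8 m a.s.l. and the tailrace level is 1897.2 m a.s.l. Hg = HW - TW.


Hg = 1923.8 - 1897.2 = 26.6000 m


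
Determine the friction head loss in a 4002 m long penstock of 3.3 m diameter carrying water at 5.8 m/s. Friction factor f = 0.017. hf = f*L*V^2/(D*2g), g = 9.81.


hf = 0.017 * 4002 * 5.8^2 / (3.3 * 2 * 9.81) = 35.3483 m


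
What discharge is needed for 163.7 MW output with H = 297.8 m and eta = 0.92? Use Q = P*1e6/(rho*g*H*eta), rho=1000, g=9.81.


Q = 163.7 * 1e6 / (1000 * 9.81 * 297.8 * 0.92) = 60.9070 m^3/s


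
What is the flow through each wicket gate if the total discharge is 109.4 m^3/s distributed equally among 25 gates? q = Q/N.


q = 109.4 / 25 = 4.3760 m^3/s


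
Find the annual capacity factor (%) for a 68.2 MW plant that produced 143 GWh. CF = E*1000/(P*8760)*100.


CF = 143 * 1000 / (68.2 * 8760) * 100 = 23.9358 %


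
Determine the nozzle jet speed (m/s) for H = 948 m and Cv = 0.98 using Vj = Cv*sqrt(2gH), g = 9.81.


Vj = 0.98 * sqrt(2*9.81*948) = 133.6533 m/s


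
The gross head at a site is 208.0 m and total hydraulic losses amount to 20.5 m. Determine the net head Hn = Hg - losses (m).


Hn = 208.0 - 20.5 = 187.5000 m


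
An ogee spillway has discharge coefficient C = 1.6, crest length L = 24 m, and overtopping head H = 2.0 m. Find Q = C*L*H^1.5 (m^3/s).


Q = 1.6 * 24 * 2.0^1.5 = 108.6116 m^3/s


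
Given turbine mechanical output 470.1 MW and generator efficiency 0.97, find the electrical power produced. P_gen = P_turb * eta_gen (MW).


P_gen = 470.1 * 0.97 = 455.9970 MW


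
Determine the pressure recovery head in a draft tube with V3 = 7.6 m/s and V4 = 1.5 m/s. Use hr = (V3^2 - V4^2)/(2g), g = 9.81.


hr = (7.6^2 - 1.5^2) / (2*9.81) = 2.8293 m


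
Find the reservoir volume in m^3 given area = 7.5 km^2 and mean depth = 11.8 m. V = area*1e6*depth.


V = 7.5 * 1e6 * 11.8 = 8.8500e+07 m^3


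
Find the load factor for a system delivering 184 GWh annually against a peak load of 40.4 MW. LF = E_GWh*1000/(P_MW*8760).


LF = 184 * 1000 / (40.4 * 8760) = 0.5199


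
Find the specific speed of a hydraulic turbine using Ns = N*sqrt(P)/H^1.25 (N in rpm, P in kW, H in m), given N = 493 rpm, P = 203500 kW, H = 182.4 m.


Ns = 493 * 203500^0.5 / 182.4^1.25 = 331.7784


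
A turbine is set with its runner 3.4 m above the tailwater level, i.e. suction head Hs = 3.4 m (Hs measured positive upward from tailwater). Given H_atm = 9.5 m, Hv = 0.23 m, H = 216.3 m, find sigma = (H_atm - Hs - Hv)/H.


sigma = (9.5 - 3.4 - 0.23) / 216.3 = 0.0271


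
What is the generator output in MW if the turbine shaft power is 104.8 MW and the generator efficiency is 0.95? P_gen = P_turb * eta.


P_gen = 104.8 * 0.95 = 99.5600 MW


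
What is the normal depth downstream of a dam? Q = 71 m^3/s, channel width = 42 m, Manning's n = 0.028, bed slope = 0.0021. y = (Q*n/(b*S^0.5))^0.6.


y = (71 * 0.028 / (42 * 0.0021^0.5))^0.6 = 1.0196 m


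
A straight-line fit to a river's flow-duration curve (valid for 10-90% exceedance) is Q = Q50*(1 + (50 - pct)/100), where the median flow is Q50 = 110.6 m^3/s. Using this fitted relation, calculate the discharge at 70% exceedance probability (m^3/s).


Q = 110.6 * (1 + (50 - 70)/100) = 88.4800 m^3/s


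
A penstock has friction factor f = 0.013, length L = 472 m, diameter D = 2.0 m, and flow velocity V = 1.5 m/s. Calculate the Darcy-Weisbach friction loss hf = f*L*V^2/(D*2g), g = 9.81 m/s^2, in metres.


hf = 0.013 * 472 * 1.5^2 / (2.0 * 2 * 9.81) = 0.3518 m


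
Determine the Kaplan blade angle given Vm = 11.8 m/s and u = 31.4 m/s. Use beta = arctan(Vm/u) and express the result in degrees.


beta = arctan(11.8 / 31.4) = 20.5960 degrees


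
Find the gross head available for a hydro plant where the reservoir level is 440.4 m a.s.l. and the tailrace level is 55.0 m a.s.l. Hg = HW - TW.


Hg = 440.4 - 55.0 = 385.4000 m


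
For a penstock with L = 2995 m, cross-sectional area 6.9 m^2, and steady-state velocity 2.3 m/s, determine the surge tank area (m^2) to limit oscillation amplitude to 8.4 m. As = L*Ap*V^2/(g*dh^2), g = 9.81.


As = 2995 * 6.9 * 2.3^2 / (9.81 * 8.4^2) = 157.9334 m^2


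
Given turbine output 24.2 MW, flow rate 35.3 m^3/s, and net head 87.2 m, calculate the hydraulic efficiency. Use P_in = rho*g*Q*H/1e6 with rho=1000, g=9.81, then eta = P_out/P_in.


P_in = 1000 * 9.81 * 35.3 * 87.2 / 1e6 = 30.1967 MW
eta = 24.2 / 30.1967 = 0.8014


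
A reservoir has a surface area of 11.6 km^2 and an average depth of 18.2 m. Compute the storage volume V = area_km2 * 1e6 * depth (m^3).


V = 11.6 * 1e6 * 18.2 = 2.1112e+08 m^3


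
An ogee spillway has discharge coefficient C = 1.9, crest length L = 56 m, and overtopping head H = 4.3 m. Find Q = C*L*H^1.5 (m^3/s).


Q = 1.9 * 56 * 4.3^1.5 = 948.7337 m^3/s


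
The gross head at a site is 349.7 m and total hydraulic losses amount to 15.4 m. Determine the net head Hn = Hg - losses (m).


Hn = 349.7 - 15.4 = 334.3000 m


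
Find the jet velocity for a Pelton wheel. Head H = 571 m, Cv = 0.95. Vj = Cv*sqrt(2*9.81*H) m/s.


Vj = 0.95 * sqrt(2*9.81*571) = 100.5521 m/s


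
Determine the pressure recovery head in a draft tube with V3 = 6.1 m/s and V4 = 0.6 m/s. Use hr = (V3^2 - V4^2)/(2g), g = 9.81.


hr = (6.1^2 - 0.6^2) / (2*9.81) = 1.8782 m


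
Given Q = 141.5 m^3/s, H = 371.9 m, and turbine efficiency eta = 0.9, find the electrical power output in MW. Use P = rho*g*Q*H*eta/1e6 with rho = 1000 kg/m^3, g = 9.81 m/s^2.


P = 1000 * 9.81 * 141.5 * 371.9 * 0.9 / 1e6 = 464.6160 MW


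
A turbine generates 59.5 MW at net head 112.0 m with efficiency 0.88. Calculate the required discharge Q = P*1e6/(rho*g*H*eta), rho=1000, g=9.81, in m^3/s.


Q = 59.5 * 1e6 / (1000 * 9.81 * 112.0 * 0.88) = 61.5386 m^3/s


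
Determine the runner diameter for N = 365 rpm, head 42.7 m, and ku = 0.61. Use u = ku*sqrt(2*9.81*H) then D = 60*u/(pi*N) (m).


u = 0.61 * sqrt(2*9.81*42.7) = 17.6560 m/s
D = 60 * 17.6560 / (pi * 365) = 0.9239 m


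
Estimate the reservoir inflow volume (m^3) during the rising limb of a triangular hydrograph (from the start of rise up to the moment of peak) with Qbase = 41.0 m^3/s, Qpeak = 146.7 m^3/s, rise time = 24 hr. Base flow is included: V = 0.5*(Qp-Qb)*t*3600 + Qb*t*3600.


V = 0.5*(146.7 - 41.0)*24*3600 + 41.0*24*3600 = 8.1086e+06 m^3


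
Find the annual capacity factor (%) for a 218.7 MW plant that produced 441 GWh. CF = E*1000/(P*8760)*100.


CF = 441 * 1000 / (218.7 * 8760) * 100 = 23.0190 %


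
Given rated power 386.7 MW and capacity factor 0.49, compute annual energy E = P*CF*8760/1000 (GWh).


E = 386.7 * 0.49 * 8760 / 1000 = 1659.8711 GWh


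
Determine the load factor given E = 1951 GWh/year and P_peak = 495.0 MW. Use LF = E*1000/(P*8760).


LF = 1951 * 1000 / (495.0 * 8760) = 0.4499


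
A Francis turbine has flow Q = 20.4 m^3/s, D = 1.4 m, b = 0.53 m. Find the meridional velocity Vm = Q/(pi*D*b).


Vm = 20.4 / (pi * 1.4 * 0.53) = 8.7514 m/s


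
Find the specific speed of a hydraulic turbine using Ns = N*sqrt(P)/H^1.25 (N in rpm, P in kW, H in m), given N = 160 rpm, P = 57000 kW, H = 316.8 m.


Ns = 160 * 57000^0.5 / 316.8^1.25 = 28.5809


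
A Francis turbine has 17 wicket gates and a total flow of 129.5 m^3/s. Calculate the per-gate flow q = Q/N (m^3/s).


q = 129.5 / 17 = 7.6176 m^3/s


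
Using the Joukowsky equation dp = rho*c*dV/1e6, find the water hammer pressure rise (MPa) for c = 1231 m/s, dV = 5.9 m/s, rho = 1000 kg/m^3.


dp = 1000 * 1231 * 5.9 / 1e6 = 7.2629 MPa


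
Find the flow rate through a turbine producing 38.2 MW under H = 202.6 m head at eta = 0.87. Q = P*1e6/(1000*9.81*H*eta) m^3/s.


Q = 38.2 * 1e6 / (1000 * 9.81 * 202.6 * 0.87) = 22.0920 m^3/s


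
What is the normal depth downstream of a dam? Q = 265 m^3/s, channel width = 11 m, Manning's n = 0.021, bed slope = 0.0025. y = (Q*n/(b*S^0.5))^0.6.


y = (265 * 0.021 / (11 * 0.0025^0.5))^0.6 = 4.0092 m


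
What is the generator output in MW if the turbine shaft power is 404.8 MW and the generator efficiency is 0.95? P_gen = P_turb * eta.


P_gen = 404.8 * 0.95 = 384.5600 MW


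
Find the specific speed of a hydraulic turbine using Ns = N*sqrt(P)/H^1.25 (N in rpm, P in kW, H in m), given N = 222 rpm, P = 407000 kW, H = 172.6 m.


Ns = 222 * 407000^0.5 / 172.6^1.25 = 226.3858


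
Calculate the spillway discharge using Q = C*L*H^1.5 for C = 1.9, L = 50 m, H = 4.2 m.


Q = 1.9 * 50 * 4.2^1.5 = 817.7067 m^3/s


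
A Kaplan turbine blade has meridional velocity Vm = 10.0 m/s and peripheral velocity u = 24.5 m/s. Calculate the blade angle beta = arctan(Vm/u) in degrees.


beta = arctan(10.0 / 24.5) = 22.2035 degrees


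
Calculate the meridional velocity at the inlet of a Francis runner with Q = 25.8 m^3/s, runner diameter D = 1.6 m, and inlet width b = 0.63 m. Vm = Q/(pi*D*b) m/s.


Vm = 25.8 / (pi * 1.6 * 0.63) = 8.1472 m/s


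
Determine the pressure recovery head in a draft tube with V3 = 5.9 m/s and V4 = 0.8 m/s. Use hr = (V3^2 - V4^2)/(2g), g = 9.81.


hr = (5.9^2 - 0.8^2) / (2*9.81) = 1.7416 m


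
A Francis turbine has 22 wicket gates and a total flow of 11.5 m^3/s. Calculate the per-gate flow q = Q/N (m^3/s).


q = 11.5 / 22 = 0.5227 m^3/s


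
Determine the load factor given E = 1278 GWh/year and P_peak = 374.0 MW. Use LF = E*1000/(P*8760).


LF = 1278 * 1000 / (374.0 * 8760) = 0.3901


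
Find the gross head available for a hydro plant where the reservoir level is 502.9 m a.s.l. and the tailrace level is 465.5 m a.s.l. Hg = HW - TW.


Hg = 502.9 - 465.5 = 37.4000 m


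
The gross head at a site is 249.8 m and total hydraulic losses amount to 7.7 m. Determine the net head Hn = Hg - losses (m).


Hn = 249.8 - 7.7 = 242.1000 m


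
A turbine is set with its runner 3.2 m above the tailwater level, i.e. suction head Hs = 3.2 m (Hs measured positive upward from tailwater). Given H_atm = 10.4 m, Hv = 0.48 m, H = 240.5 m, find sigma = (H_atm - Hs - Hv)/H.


sigma = (10.4 - 3.2 - 0.48) / 240.5 = 0.0279


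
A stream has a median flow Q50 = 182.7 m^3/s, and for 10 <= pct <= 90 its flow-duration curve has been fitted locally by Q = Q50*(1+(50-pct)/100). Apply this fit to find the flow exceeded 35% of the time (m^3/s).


Q = 182.7 * (1 + (50 - 35)/100) = 210.1050 m^3/s


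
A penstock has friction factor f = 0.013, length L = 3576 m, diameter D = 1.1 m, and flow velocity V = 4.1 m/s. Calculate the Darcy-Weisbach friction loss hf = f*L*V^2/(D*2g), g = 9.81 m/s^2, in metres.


hf = 0.013 * 3576 * 4.1^2 / (1.1 * 2 * 9.81) = 36.2090 m


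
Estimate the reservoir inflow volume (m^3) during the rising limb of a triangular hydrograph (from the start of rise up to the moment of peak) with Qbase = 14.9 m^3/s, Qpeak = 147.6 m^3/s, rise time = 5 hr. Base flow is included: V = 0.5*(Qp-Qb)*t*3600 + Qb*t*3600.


V = 0.5*(147.6 - 14.9)*5*3600 + 14.9*5*3600 = 1.4625e+06 m^3


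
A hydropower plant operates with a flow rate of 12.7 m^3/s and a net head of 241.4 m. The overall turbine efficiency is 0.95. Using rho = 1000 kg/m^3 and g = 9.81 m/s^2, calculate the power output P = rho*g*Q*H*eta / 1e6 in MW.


P = 1000 * 9.81 * 12.7 * 241.4 * 0.95 / 1e6 = 28.5715 MW


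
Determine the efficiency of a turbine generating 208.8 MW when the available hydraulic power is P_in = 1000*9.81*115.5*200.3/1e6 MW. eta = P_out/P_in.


P_in = 1000 * 9.81 * 115.5 * 200.3 / 1e6 = 226.9509 MW
eta = 208.8 / 226.9509 = 0.9200


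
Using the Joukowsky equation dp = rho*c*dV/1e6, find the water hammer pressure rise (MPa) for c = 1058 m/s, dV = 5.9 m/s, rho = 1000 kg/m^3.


dp = 1000 * 1058 * 5.9 / 1e6 = 6.2422 MPa


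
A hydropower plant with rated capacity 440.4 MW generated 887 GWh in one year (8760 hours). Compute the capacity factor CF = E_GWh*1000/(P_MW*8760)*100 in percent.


CF = 887 * 1000 / (440.4 * 8760) * 100 = 22.9918 %


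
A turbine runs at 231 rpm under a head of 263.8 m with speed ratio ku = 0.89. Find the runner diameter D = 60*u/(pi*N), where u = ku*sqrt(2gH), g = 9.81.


u = 0.89 * sqrt(2*9.81*263.8) = 64.0290 m/s
D = 60 * 64.0290 / (pi * 231) = 5.2938 m


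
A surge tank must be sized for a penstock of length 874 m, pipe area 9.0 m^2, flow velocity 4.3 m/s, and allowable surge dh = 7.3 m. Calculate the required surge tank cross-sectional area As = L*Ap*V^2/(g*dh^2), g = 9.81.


As = 874 * 9.0 * 4.3^2 / (9.81 * 7.3^2) = 278.2122 m^2


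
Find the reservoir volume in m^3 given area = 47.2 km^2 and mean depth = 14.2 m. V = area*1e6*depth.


V = 47.2 * 1e6 * 14.2 = 6.7024e+08 m^3


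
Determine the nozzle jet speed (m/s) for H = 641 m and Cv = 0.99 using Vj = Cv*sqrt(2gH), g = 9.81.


Vj = 0.99 * sqrt(2*9.81*641) = 111.0232 m/s


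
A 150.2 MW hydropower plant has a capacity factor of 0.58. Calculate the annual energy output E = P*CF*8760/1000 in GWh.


E = 150.2 * 0.58 * 8760 / 1000 = 763.1362 GWh


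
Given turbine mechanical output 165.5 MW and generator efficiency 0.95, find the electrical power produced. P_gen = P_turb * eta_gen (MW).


P_gen = 165.5 * 0.95 = 157.2250 MW


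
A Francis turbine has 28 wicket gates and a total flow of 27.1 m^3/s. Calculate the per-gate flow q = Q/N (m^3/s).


q = 27.1 / 28 = 0.9679 m^3/s


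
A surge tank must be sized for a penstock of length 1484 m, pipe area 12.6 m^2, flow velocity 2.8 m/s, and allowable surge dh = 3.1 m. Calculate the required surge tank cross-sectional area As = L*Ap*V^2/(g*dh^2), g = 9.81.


As = 1484 * 12.6 * 2.8^2 / (9.81 * 3.1^2) = 1554.9918 m^2


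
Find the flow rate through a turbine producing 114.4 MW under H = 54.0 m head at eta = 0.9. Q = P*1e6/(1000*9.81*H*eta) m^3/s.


Q = 114.4 * 1e6 / (1000 * 9.81 * 54.0 * 0.9) = 239.9500 m^3/s


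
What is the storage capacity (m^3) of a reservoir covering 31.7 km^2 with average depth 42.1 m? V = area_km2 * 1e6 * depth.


V = 31.7 * 1e6 * 42.1 = 1.3346e+09 m^3


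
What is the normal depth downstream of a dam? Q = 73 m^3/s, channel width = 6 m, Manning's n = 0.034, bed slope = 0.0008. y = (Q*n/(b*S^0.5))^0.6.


y = (73 * 0.034 / (6 * 0.0008^0.5))^0.6 = 5.0011 m


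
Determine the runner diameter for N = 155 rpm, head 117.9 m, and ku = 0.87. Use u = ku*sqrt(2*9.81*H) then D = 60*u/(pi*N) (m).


u = 0.87 * sqrt(2*9.81*117.9) = 41.8433 m/s
D = 60 * 41.8433 / (pi * 155) = 5.1558 m


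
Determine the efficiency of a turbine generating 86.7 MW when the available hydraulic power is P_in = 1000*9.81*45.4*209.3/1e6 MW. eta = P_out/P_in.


P_in = 1000 * 9.81 * 45.4 * 209.3 / 1e6 = 93.2168 MW
eta = 86.7 / 93.2168 = 0.9301


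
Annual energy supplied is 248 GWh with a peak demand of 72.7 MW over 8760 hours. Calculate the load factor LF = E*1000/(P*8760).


LF = 248 * 1000 / (72.7 * 8760) = 0.3894


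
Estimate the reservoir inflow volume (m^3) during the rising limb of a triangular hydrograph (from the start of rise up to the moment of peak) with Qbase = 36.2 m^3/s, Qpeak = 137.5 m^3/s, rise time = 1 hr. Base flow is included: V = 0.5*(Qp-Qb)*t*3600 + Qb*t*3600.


V = 0.5*(137.5 - 36.2)*1*3600 + 36.2*1*3600 = 312660.0000 m^3


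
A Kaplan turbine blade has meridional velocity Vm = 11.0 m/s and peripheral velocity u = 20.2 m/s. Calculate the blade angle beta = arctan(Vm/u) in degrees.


beta = arctan(11.0 / 20.2) = 28.5707 degrees


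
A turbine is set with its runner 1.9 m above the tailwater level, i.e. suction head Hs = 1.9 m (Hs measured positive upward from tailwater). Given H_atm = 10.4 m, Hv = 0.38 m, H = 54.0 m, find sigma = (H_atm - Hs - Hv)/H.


sigma = (10.4 - 1.9 - 0.38) / 54.0 = 0.1504


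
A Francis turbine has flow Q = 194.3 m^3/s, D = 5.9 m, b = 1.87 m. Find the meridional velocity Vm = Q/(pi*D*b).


Vm = 194.3 / (pi * 5.9 * 1.87) = 5.6057 m/s


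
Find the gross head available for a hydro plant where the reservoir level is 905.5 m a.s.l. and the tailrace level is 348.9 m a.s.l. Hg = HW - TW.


Hg = 905.5 - 348.9 = 556.6000 m


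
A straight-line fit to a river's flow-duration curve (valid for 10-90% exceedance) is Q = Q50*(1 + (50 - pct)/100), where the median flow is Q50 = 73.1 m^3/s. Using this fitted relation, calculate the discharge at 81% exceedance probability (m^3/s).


Q = 73.1 * (1 + (50 - 81)/100) = 50.4390 m^3/s


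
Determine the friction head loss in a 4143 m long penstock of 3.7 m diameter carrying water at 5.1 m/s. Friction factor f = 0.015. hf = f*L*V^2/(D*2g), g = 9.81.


hf = 0.015 * 4143 * 5.1^2 / (3.7 * 2 * 9.81) = 22.2662 m


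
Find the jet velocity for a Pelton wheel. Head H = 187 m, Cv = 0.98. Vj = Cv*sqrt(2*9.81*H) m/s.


Vj = 0.98 * sqrt(2*9.81*187) = 59.3603 m/s


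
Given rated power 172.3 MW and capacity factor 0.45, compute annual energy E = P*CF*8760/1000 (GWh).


E = 172.3 * 0.45 * 8760 / 1000 = 679.2066 GWh


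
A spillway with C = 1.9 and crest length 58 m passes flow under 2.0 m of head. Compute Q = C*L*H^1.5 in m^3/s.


Q = 1.9 * 58 * 2.0^1.5 = 311.6927 m^3/s


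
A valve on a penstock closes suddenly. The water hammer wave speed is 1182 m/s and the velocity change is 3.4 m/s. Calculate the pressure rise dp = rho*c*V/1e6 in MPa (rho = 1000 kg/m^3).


dp = 1000 * 1182 * 3.4 / 1e6 = 4.0188 MPa


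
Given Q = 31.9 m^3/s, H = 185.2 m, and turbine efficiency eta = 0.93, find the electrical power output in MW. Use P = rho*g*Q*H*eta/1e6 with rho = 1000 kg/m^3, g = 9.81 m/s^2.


P = 1000 * 9.81 * 31.9 * 185.2 * 0.93 / 1e6 = 53.8994 MW


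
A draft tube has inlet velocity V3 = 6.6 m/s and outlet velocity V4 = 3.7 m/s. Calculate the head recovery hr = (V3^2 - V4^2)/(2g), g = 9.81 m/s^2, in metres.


hr = (6.6^2 - 3.7^2) / (2*9.81) = 1.5224 m


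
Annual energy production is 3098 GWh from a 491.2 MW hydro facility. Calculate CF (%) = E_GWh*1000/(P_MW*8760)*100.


CF = 3098 * 1000 / (491.2 * 8760) * 100 = 71.9978 %


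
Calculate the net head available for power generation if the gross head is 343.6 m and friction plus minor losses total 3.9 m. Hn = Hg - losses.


Hn = 343.6 - 3.9 = 339.7000 m


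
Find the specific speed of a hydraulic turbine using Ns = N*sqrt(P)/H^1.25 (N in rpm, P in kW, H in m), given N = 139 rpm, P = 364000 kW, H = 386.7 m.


Ns = 139 * 364000^0.5 / 386.7^1.25 = 48.9044


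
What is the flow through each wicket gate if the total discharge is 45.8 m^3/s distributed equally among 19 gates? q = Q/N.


q = 45.8 / 19 = 2.4105 m^3/s


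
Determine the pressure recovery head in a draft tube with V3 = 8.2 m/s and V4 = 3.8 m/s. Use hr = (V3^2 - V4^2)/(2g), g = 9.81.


hr = (8.2^2 - 3.8^2) / (2*9.81) = 2.6911 m


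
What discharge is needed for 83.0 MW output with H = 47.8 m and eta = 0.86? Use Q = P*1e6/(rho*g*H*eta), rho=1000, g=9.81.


Q = 83.0 * 1e6 / (1000 * 9.81 * 47.8 * 0.86) = 205.8177 m^3/s


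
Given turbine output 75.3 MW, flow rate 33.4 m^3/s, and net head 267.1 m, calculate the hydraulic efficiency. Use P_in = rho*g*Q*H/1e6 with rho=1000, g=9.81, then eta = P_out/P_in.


P_in = 1000 * 9.81 * 33.4 * 267.1 / 1e6 = 87.5164 MW
eta = 75.3 / 87.5164 = 0.8604


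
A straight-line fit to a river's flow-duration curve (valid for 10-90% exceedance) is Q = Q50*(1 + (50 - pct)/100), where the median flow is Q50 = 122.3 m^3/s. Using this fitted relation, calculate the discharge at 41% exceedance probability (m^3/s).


Q = 122.3 * (1 + (50 - 41)/100) = 133.3070 m^3/s


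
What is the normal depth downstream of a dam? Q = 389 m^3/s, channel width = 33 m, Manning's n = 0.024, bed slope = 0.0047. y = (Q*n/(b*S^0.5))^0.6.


y = (389 * 0.024 / (33 * 0.0047^0.5))^0.6 = 2.3408 m


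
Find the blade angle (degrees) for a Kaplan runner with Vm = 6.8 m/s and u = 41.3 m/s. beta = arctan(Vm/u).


beta = arctan(6.8 / 41.3) = 9.3498 degrees


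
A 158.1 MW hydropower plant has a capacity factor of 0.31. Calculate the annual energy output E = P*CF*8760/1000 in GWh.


E = 158.1 * 0.31 * 8760 / 1000 = 429.3364 GWh


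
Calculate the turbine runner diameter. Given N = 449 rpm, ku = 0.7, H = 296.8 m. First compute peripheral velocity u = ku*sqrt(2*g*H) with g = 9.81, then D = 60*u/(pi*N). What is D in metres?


u = 0.7 * sqrt(2*9.81*296.8) = 53.4170 m/s
D = 60 * 53.4170 / (pi * 449) = 2.2721 m


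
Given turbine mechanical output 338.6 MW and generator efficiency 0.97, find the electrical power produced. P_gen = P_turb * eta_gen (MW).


P_gen = 338.6 * 0.97 = 328.4420 MW


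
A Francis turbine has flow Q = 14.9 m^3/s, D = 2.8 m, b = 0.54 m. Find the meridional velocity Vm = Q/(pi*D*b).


Vm = 14.9 / (pi * 2.8 * 0.54) = 3.1368 m/s


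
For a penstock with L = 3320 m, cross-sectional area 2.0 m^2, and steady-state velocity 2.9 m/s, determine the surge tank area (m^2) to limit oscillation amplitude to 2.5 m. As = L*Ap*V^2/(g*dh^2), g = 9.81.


As = 3320 * 2.0 * 2.9^2 / (9.81 * 2.5^2) = 910.7833 m^2


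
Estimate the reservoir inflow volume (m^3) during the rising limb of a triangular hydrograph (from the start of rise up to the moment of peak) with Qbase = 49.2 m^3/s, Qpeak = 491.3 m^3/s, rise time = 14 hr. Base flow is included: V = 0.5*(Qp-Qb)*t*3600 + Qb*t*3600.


V = 0.5*(491.3 - 49.2)*14*3600 + 49.2*14*3600 = 1.3621e+07 m^3


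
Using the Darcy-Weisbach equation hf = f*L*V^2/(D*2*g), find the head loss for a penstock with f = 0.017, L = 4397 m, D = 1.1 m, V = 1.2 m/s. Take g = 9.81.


hf = 0.017 * 4397 * 1.2^2 / (1.1 * 2 * 9.81) = 4.9874 m


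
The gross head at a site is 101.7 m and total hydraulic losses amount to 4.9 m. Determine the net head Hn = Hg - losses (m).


Hn = 101.7 - 4.9 = 96.8000 m


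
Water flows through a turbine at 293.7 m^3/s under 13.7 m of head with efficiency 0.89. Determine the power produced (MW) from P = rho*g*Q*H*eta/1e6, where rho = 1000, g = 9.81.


P = 1000 * 9.81 * 293.7 * 13.7 * 0.89 / 1e6 = 35.1304 MW


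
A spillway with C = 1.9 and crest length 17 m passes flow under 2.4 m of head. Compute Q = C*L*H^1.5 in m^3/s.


Q = 1.9 * 17 * 2.4^1.5 = 120.0935 m^3/s


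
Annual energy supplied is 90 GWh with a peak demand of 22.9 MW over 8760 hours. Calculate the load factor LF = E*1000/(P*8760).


LF = 90 * 1000 / (22.9 * 8760) = 0.4486


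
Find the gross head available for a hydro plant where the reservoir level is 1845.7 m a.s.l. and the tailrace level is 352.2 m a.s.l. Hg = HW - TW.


Hg = 1845.7 - 352.2 = 1493.5000 m


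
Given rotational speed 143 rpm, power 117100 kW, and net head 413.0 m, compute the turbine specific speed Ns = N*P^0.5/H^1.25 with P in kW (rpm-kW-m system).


Ns = 143 * 117100^0.5 / 413.0^1.25 = 26.2831


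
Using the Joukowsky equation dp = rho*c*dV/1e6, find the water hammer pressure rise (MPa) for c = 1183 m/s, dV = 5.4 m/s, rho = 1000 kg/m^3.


dp = 1000 * 1183 * 5.4 / 1e6 = 6.3882 MPa


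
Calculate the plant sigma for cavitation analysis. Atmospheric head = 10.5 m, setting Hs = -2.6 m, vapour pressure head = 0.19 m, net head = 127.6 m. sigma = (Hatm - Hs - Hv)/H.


sigma = (10.5 - (-2.6) - 0.19) / 127.6 = 0.1012


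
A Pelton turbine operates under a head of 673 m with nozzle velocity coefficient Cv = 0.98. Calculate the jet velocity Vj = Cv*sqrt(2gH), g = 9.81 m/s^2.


Vj = 0.98 * sqrt(2*9.81*673) = 112.6116 m/s


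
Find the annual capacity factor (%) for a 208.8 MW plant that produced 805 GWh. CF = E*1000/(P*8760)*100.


CF = 805 * 1000 / (208.8 * 8760) * 100 = 44.0110 %


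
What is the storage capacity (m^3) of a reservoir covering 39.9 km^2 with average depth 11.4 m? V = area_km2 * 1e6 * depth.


V = 39.9 * 1e6 * 11.4 = 4.5486e+08 m^3


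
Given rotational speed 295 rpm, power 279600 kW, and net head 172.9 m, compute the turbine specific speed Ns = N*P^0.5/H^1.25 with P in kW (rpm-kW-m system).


Ns = 295 * 279600^0.5 / 172.9^1.25 = 248.7980


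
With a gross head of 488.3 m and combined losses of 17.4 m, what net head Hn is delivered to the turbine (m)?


Hn = 488.3 - 17.4 = 470.9000 m


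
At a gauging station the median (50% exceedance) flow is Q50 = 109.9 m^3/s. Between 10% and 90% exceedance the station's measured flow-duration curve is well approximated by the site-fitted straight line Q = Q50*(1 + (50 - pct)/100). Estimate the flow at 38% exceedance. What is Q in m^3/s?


Q = 109.9 * (1 + (50 - 38)/100) = 123.0880 m^3/s


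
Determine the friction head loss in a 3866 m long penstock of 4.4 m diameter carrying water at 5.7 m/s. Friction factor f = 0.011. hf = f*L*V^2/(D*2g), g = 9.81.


hf = 0.011 * 3866 * 5.7^2 / (4.4 * 2 * 9.81) = 16.0049 m


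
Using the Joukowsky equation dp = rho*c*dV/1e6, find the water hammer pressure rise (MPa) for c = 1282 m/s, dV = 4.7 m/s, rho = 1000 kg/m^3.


dp = 1000 * 1282 * 4.7 / 1e6 = 6.0254 MPa


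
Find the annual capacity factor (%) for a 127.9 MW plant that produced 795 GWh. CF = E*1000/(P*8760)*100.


CF = 795 * 1000 / (127.9 * 8760) * 100 = 70.9565 %


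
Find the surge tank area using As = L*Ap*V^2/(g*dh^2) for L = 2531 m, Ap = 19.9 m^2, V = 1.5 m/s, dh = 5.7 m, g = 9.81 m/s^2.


As = 2531 * 19.9 * 1.5^2 / (9.81 * 5.7^2) = 355.5568 m^2


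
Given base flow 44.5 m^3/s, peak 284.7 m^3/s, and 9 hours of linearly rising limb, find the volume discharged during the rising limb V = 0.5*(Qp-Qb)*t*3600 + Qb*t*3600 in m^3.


V = 0.5*(284.7 - 44.5)*9*3600 + 44.5*9*3600 = 5.3330e+06 m^3


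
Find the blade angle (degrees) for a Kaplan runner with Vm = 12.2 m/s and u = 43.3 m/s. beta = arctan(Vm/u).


beta = arctan(12.2 / 43.3) = 15.7355 degrees


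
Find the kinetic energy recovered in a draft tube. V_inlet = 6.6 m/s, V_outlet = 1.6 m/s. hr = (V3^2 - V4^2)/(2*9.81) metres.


hr = (6.6^2 - 1.6^2) / (2*9.81) = 2.0897 m


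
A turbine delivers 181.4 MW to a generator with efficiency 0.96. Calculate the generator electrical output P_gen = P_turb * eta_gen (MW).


P_gen = 181.4 * 0.96 = 174.1440 MW


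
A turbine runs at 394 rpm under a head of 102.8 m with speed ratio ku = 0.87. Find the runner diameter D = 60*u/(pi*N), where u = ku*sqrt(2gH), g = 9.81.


u = 0.87 * sqrt(2*9.81*102.8) = 39.0720 m/s
D = 60 * 39.0720 / (pi * 394) = 1.8940 m


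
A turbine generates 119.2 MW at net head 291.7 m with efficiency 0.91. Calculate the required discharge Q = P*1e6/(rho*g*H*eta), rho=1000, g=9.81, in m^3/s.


Q = 119.2 * 1e6 / (1000 * 9.81 * 291.7 * 0.91) = 45.7751 m^3/s


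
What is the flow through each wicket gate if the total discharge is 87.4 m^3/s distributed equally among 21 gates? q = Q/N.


q = 87.4 / 21 = 4.1619 m^3/s


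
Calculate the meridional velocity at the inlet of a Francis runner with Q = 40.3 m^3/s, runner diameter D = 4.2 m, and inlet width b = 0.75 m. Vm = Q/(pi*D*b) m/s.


Vm = 40.3 / (pi * 4.2 * 0.75) = 4.0723 m/s


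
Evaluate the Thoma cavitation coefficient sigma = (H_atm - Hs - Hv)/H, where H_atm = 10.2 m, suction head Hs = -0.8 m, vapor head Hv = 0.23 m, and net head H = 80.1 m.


sigma = (10.2 - (-0.8) - 0.23) / 80.1 = 0.1345


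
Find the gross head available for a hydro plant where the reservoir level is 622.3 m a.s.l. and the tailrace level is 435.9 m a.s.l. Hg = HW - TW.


Hg = 622.3 - 435.9 = 186.4000 m


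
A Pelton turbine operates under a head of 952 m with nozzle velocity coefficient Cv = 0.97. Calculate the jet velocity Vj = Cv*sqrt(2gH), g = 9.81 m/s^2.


Vj = 0.97 * sqrt(2*9.81*952) = 132.5683 m/s


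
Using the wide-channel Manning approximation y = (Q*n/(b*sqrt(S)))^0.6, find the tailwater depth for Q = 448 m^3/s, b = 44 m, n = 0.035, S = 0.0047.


y = (448 * 0.035 / (44 * 0.0047^0.5))^0.6 = 2.6885 m


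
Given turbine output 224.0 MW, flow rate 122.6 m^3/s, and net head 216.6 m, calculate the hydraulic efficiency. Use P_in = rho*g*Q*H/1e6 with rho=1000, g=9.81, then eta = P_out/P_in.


P_in = 1000 * 9.81 * 122.6 * 216.6 / 1e6 = 260.5061 MW
eta = 224.0 / 260.5061 = 0.8599


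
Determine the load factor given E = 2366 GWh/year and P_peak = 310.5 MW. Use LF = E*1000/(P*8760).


LF = 2366 * 1000 / (310.5 * 8760) = 0.8699


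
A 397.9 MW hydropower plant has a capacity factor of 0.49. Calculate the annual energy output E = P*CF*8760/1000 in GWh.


E = 397.9 * 0.49 * 8760 / 1000 = 1707.9460 GWh


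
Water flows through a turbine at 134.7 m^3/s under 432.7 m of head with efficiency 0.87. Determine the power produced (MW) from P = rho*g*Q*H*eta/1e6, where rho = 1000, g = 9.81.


P = 1000 * 9.81 * 134.7 * 432.7 * 0.87 / 1e6 = 497.4423 MW


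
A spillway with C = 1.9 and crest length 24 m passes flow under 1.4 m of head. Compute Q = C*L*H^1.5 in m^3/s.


Q = 1.9 * 24 * 1.4^1.5 = 75.5365 m^3/s


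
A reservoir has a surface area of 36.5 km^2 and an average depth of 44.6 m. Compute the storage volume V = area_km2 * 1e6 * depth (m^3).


V = 36.5 * 1e6 * 44.6 = 1.6279e+09 m^3
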